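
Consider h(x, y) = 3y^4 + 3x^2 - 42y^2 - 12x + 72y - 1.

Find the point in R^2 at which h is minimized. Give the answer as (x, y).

h(x,y) separates as P(x) + Q(y) − 1, so its minimum is min P + min Q − 1.
P'(x) = 6x - 12 vanishes at x ∈ {2}; Q'(y) = 12(y - 2)(y - 1)(y + 3) vanishes at y ∈ {-3, 1, 2}.
Local minima of P (where P''>0): P(2)=-12. Local minima of Q: Q(-3)=-351, Q(2)=24.
So the global minimum of h is P(2) + Q(-3) − 1 = -12 − 351 − 1 = -364, attained at (2, -3).

(2, -3)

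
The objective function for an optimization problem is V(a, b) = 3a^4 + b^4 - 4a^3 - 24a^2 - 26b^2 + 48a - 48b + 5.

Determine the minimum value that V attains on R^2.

-459

V(a,b) separates as P(a) + Q(b) + 5, so its minimum is min P + min Q + 5.
P'(a) = 12(a - 2)(a - 1)(a + 2) vanishes at a ∈ {-2, 1, 2}; Q'(b) = 4(b - 4)(b + 1)(b + 3) vanishes at b ∈ {-3, -1, 4}.
Local minima of P (where P''>0): P(-2)=-112, P(2)=16. Local minima of Q: Q(-3)=-9, Q(4)=-352.
So the global minimum of V is P(-2) + Q(4) + 5 = -112 − 352 + 5 = -459, attained at (-2, 4).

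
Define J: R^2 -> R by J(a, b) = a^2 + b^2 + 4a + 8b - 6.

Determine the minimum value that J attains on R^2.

-26

J(a,b) separates as P(a) + Q(b) − 6, so its minimum is min P + min Q − 6.
P'(a) = 2a + 4 vanishes at a ∈ {-2}; Q'(b) = 2b + 8 vanishes at b ∈ {-4}.
Local minima of P (where P''>0): P(-2)=-4. Local minima of Q: Q(-4)=-16.
So the global minimum of J is P(-2) + Q(-4) − 6 = -4 − 16 − 6 = -26, attained at (-2, -4).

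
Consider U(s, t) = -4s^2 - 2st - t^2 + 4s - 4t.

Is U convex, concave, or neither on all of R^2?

U is quadratic, so its Hessian is the constant matrix H = [[-8, -2], [-2, -2]].
det(H) = 12, tr(H) = -10.
det(H) > 0 and tr(H) < 0, so H is negative definite everywhere: concave.

concave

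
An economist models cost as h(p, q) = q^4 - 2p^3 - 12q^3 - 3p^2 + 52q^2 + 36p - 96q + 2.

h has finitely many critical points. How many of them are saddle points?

h separates as a function of p plus a function of q, so ∇h=0 decouples.
∂h/∂p = -6(p - 2)(p + 3) = 0 at p ∈ {-3, 2}; ∂h/∂q = 4(q - 4)(q - 3)(q - 2) = 0 at q ∈ {2, 3, 4}.
The Hessian is diagonal: diag(h_pp, h_qq). Second derivatives: h_pp(-3)=30, h_pp(2)=-30; h_qq(2)=8, h_qq(3)=-4, h_qq(4)=8.
Saddle points occur where the two diagonal entries have opposite signs: (-3, 3), (2, 2), (2, 4). Count: 3.

3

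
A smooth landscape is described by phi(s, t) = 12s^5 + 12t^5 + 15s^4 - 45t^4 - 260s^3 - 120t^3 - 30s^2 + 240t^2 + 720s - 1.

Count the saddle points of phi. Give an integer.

phi separates as a function of s plus a function of t, so ∇phi=0 decouples.
∂phi/∂s = 60(s - 3)(s - 1)(s + 1)(s + 4) = 0 at s ∈ {-4, -1, 1, 3}; ∂phi/∂t = 60t(t - 4)(t - 1)(t + 2) = 0 at t ∈ {-2, 0, 1, 4}.
The Hessian is diagonal: diag(phi_ss, phi_tt). Second derivatives: phi_ss(-4)=-6300, phi_ss(-1)=1440, phi_ss(1)=-1200, phi_ss(3)=3360; phi_tt(-2)=-2160, phi_tt(0)=480, phi_tt(1)=-540, phi_tt(4)=4320.
Saddle points occur where the two diagonal entries have opposite signs: (-4, 0), (-4, 4), (-1, -2), (-1, 1), (1, 0), (1, 4), (3, -2), (3, 1). Count: 8.

8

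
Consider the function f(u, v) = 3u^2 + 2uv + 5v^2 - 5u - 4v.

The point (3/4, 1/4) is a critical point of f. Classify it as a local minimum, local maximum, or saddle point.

local minimum

The Hessian of f is constant: H = [[6, 2], [2, 10]].
det(H) = 6·10 − 2² = 56.
det(H) > 0 and tr(H) = 16 > 0, so H is positive definite and the point is a local minimum.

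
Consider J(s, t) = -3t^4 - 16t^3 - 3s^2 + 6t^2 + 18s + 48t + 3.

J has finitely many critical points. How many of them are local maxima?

J separates as a function of s plus a function of t, so ∇J=0 decouples.
∂J/∂s = -6(s - 3) = 0 at s ∈ {3}; ∂J/∂t = -12(t - 1)(t + 1)(t + 4) = 0 at t ∈ {-4, -1, 1}.
The Hessian is diagonal: diag(J_ss, J_tt). Second derivatives: J_ss(3)=-6; J_tt(-4)=-180, J_tt(-1)=72, J_tt(1)=-120.
Local maxima occur where both diagonal entries negative: (3, -4), (3, 1). Count: 2.

2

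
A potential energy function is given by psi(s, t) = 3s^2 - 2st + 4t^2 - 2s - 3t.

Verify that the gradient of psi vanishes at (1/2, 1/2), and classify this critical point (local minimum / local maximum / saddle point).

∇psi = (6s - 2t - 2, -2s + 8t - 3); substituting (1/2, 1/2) gives ∇psi = (0, 0), so (1/2, 1/2) is indeed a critical point.
The Hessian of psi is constant: H = [[6, -2], [-2, 8]].
det(H) = 6·8 − (-2)² = 44.
det(H) > 0 and tr(H) = 14 > 0, so H is positive definite and the point is a local minimum.

local minimum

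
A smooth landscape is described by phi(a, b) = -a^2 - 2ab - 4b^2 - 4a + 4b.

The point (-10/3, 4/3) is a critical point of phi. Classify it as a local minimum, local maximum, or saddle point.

The Hessian of phi is constant: H = [[-2, -2], [-2, -8]].
det(H) = (-2)·(-8) − (-2)² = 12.
det(H) > 0 and tr(H) = -10 < 0, so H is negative definite and the point is a local maximum.

local maximum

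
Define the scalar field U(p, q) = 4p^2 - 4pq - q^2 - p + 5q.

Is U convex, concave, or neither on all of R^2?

U is quadratic, so its Hessian is the constant matrix H = [[8, -4], [-4, -2]].
det(H) = -32, tr(H) = 6.
det(H) < 0, so H is indefinite: neither convex nor concave.

neither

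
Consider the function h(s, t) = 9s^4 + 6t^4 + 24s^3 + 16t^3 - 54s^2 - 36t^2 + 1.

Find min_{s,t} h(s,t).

h(s,t) separates as P(s) + Q(t) + 1, so its minimum is min P + min Q + 1.
P'(s) = 36s(s - 1)(s + 3) vanishes at s ∈ {-3, 0, 1}; Q'(t) = 24t(t - 1)(t + 3) vanishes at t ∈ {-3, 0, 1}.
Local minima of P (where P''>0): P(-3)=-405, P(1)=-21. Local minima of Q: Q(-3)=-270, Q(1)=-14.
So the global minimum of h is P(-3) + Q(-3) + 1 = -405 − 270 + 1 = -674, attained at (-3, -3).

-674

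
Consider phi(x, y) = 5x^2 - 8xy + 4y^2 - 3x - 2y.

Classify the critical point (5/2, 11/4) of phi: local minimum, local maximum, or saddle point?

local minimum

The Hessian of phi is constant: H = [[10, -8], [-8, 8]].
det(H) = 10·8 − (-8)² = 16.
det(H) > 0 and tr(H) = 18 > 0, so H is positive definite and the point is a local minimum.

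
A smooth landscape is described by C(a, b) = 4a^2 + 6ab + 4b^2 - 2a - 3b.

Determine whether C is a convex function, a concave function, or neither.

convex

C is quadratic, so its Hessian is the constant matrix H = [[8, 6], [6, 8]].
det(H) = 28, tr(H) = 16.
det(H) > 0 and tr(H) > 0, so H is positive definite everywhere: convex.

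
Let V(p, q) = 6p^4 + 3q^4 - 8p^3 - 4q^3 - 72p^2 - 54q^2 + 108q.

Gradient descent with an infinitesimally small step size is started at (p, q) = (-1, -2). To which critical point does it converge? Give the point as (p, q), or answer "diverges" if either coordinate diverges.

V is separable, so gradient descent decouples: p follows -∂V/∂p, q follows -∂V/∂q.
∂V/∂p = 24p(p - 3)(p + 2); at p=-1 this is 96, so p decreases.
∂V/∂q = 12(q - 3)(q - 1)(q + 3); at q=-2 this is 180, so q decreases.
p converges to its nearest critical value -2 (a local min of the p-part); q converges to -3. The iterate converges to (-2, -3).

(-2, -3)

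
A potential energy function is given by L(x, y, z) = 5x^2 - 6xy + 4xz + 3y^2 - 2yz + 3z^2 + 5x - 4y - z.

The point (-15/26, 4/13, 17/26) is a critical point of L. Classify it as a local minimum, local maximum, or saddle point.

local minimum

The Hessian is constant: H = [[10, -6, 4], [-6, 6, -2], [4, -2, 6]].
Leading principal minors: Δ₁ = 10, Δ₂ = 24, Δ₃ = 104.
All leading minors are positive, so H is positive definite: a local minimum.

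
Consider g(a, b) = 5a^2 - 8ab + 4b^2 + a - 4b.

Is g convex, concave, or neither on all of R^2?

g is quadratic, so its Hessian is the constant matrix H = [[10, -8], [-8, 8]].
det(H) = 16, tr(H) = 18.
det(H) > 0 and tr(H) > 0, so H is positive definite everywhere: convex.

convex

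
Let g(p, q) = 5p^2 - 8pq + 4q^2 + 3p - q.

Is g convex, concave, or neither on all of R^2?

convex

g is quadratic, so its Hessian is the constant matrix H = [[10, -8], [-8, 8]].
det(H) = 16, tr(H) = 18.
det(H) > 0 and tr(H) > 0, so H is positive definite everywhere: convex.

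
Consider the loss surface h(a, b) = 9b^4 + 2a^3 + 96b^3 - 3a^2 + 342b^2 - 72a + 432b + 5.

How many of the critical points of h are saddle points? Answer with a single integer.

3

h separates as a function of a plus a function of b, so ∇h=0 decouples.
∂h/∂a = 6(a - 4)(a + 3) = 0 at a ∈ {-3, 4}; ∂h/∂b = 36(b + 1)(b + 3)(b + 4) = 0 at b ∈ {-4, -3, -1}.
The Hessian is diagonal: diag(h_aa, h_bb). Second derivatives: h_aa(-3)=-42, h_aa(4)=42; h_bb(-4)=108, h_bb(-3)=-72, h_bb(-1)=216.
Saddle points occur where the two diagonal entries have opposite signs: (-3, -4), (-3, -1), (4, -3). Count: 3.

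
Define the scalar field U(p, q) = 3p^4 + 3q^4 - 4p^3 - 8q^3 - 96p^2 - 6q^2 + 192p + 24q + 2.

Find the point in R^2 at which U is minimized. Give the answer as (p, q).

U(p,q) separates as A(p) + B(q) + 2, so its minimum is min A + min B + 2.
A'(p) = 12(p - 4)(p - 1)(p + 4) vanishes at p ∈ {-4, 1, 4}; B'(q) = 12(q - 2)(q - 1)(q + 1) vanishes at q ∈ {-1, 1, 2}.
Local minima of A (where A''>0): A(-4)=-1280, A(4)=-256. Local minima of B: B(-1)=-19, B(2)=8.
So the global minimum of U is A(-4) + B(-1) + 2 = -1280 − 19 + 2 = -1297, attained at (-4, -1).

(-4, -1)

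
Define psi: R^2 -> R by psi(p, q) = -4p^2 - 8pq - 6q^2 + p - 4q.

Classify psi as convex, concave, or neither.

psi is quadratic, so its Hessian is the constant matrix H = [[-8, -8], [-8, -12]].
det(H) = 32, tr(H) = -20.
det(H) > 0 and tr(H) < 0, so H is negative definite everywhere: concave.

concave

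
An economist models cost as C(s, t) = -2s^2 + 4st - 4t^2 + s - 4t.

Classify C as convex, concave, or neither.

concave

C is quadratic, so its Hessian is the constant matrix H = [[-4, 4], [4, -8]].
det(H) = 16, tr(H) = -12.
det(H) > 0 and tr(H) < 0, so H is negative definite everywhere: concave.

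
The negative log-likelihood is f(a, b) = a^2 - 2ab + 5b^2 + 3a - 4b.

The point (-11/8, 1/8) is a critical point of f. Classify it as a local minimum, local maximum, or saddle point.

local minimum

The Hessian of f is constant: H = [[2, -2], [-2, 10]].
det(H) = 2·10 − (-2)² = 16.
det(H) > 0 and tr(H) = 12 > 0, so H is positive definite and the point is a local minimum.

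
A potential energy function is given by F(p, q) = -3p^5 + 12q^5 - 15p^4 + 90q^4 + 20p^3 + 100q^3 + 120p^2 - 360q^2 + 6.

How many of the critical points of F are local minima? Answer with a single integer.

4

F separates as a function of p plus a function of q, so ∇F=0 decouples.
∂F/∂p = -15p(p - 2)(p + 2)(p + 4) = 0 at p ∈ {-4, -2, 0, 2}; ∂F/∂q = 60q(q - 1)(q + 3)(q + 4) = 0 at q ∈ {-4, -3, 0, 1}.
The Hessian is diagonal: diag(F_pp, F_qq). Second derivatives: F_pp(-4)=720, F_pp(-2)=-240, F_pp(0)=240, F_pp(2)=-720; F_qq(-4)=-1200, F_qq(-3)=720, F_qq(0)=-720, F_qq(1)=1200.
Local minima occur where both diagonal entries positive: (-4, -3), (-4, 1), (0, -3), (0, 1). Count: 4.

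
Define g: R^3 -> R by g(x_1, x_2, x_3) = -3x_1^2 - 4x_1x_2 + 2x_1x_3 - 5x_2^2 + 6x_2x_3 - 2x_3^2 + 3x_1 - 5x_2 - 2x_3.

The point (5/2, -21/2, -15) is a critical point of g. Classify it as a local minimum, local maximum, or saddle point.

The Hessian is constant: H = [[-6, -4, 2], [-4, -10, 6], [2, 6, -4]].
Leading principal minors: Δ₁ = -6, Δ₂ = 44, Δ₃ = -16.
The minors alternate sign starting negative (−, +, −), so H is negative definite: a local maximum.

local maximum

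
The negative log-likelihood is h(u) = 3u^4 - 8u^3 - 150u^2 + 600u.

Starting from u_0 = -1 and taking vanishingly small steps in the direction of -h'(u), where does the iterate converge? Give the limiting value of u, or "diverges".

h'(u) = 12(u - 5)(u - 2)(u + 5), so h'(-1) = 864.
Gradient descent moves in the -h' direction, i.e. u is decreasing.
The nearest critical point in that direction is u = -5, where h'' = 840 > 0 (a local minimum). The iterate converges there.

-5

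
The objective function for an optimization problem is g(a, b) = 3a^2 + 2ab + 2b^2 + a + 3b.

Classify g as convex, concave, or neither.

convex

g is quadratic, so its Hessian is the constant matrix H = [[6, 2], [2, 4]].
det(H) = 20, tr(H) = 10.
det(H) > 0 and tr(H) > 0, so H is positive definite everywhere: convex.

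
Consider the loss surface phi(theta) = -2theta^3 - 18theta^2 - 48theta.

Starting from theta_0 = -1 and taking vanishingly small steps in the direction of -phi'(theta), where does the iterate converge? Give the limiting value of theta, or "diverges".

diverges

phi'(theta) = -6(theta + 2)(theta + 4), so phi'(-1) = -18.
Gradient descent moves in the -phi' direction, i.e. theta is increasing.
There is no critical point above theta=-1, and phi' keeps the same sign, so the iterate runs off to +∞.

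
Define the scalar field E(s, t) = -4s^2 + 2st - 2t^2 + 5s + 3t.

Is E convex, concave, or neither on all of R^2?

concave

E is quadratic, so its Hessian is the constant matrix H = [[-8, 2], [2, -4]].
det(H) = 28, tr(H) = -12.
det(H) > 0 and tr(H) < 0, so H is negative definite everywhere: concave.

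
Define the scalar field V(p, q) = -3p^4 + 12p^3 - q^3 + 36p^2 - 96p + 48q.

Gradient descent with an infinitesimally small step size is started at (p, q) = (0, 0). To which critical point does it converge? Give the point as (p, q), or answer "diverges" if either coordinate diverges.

V is separable, so gradient descent decouples: p follows -∂V/∂p, q follows -∂V/∂q.
∂V/∂p = -12(p - 4)(p - 1)(p + 2); at p=0 this is -96, so p increases.
∂V/∂q = -3(q - 4)(q + 4); at q=0 this is 48, so q decreases.
p converges to its nearest critical value 1 (a local min of the p-part); q converges to -4. The iterate converges to (1, -4).

(1, -4)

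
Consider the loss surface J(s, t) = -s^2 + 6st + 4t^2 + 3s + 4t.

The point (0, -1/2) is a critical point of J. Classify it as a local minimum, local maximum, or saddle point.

saddle point

The Hessian of J is constant: H = [[-2, 6], [6, 8]].
det(H) = (-2)·8 − 6² = -52.
Since det(H) < 0, H is indefinite and the critical point is a saddle point.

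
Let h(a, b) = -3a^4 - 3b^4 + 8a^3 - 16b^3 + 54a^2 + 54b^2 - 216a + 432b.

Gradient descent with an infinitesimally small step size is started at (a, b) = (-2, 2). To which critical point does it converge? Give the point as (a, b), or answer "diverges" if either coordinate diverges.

(2, -3)

h is separable, so gradient descent decouples: a follows -∂h/∂a, b follows -∂h/∂b.
∂h/∂a = -12(a - 3)(a - 2)(a + 3); at a=-2 this is -240, so a increases.
∂h/∂b = -12(b - 3)(b + 3)(b + 4); at b=2 this is 360, so b decreases.
a converges to its nearest critical value 2 (a local min of the a-part); b converges to -3. The iterate converges to (2, -3).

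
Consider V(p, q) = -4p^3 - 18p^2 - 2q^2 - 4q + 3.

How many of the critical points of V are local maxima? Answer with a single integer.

1

V separates as a function of p plus a function of q, so ∇V=0 decouples.
∂V/∂p = -12p(p + 3) = 0 at p ∈ {-3, 0}; ∂V/∂q = -4(q + 1) = 0 at q ∈ {-1}.
The Hessian is diagonal: diag(V_pp, V_qq). Second derivatives: V_pp(-3)=36, V_pp(0)=-36; V_qq(-1)=-4.
Local maxima occur where both diagonal entries negative: (0, -1). Count: 1.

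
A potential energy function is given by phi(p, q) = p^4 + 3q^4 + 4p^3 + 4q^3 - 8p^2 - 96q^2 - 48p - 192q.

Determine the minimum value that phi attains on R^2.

-1360

phi(p,q) separates as A(p) + B(q), so its minimum is min A + min B.
A'(p) = 4(p - 2)(p + 2)(p + 3) vanishes at p ∈ {-3, -2, 2}; B'(q) = 12(q - 4)(q + 1)(q + 4) vanishes at q ∈ {-4, -1, 4}.
Local minima of A (where A''>0): A(-3)=45, A(2)=-80. Local minima of B: B(-4)=-256, B(4)=-1280.
So the global minimum of phi is A(2) + B(4) = -80 − 1280 = -1360, attained at (2, 4).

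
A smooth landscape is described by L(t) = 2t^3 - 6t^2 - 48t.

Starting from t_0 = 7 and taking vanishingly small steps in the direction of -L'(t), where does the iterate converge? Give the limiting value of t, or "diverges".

L'(t) = 6(t - 4)(t + 2), so L'(7) = 162.
Gradient descent moves in the -L' direction, i.e. t is decreasing.
The nearest critical point in that direction is t = 4, where L'' = 36 > 0 (a local minimum). The iterate converges there.

4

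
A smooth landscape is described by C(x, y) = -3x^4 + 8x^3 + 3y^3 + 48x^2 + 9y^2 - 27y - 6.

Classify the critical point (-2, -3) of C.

The mixed partial ∂²C/∂x∂y is 0, so the Hessian at any point is diag(C_xx, C_yy) = diag(12(-3x^2 + 4x + 8), 18(y + 1)).
At (-2, -3): H = diag(-144, -36).
Both eigenvalues are negative, so H is negative definite: a local maximum.

local maximum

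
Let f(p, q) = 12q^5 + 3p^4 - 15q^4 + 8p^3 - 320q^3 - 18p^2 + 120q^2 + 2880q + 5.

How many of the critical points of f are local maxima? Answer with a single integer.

2

f separates as a function of p plus a function of q, so ∇f=0 decouples.
∂f/∂p = 12p(p - 1)(p + 3) = 0 at p ∈ {-3, 0, 1}; ∂f/∂q = 60(q - 4)(q - 2)(q + 2)(q + 3) = 0 at q ∈ {-3, -2, 2, 4}.
The Hessian is diagonal: diag(f_pp, f_qq). Second derivatives: f_pp(-3)=144, f_pp(0)=-36, f_pp(1)=48; f_qq(-3)=-2100, f_qq(-2)=1440, f_qq(2)=-2400, f_qq(4)=5040.
Local maxima occur where both diagonal entries negative: (0, -3), (0, 2). Count: 2.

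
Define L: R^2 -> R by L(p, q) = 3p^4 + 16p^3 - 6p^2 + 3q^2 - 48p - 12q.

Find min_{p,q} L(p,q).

L(p,q) separates as A(p) + B(q), so its minimum is min A + min B.
A'(p) = 12(p - 1)(p + 1)(p + 4) vanishes at p ∈ {-4, -1, 1}; B'(q) = 6q - 12 vanishes at q ∈ {2}.
Local minima of A (where A''>0): A(-4)=-160, A(1)=-35. Local minima of B: B(2)=-12.
So the global minimum of L is A(-4) + B(2) = -160 − 12 = -172, attained at (-4, 2).

-172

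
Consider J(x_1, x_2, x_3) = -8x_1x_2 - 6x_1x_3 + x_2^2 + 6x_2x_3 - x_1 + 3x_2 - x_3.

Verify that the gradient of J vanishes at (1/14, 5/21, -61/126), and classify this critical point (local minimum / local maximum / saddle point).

∇J = (-8x_2 - 6x_3 - 1, -8x_1 + 2x_2 + 6x_3 + 3, -6x_1 + 6x_2 - 1); substituting (1/14, 5/21, -61/126) gives ∇J = (0, 0, 0), so (1/14, 5/21, -61/126) is indeed a critical point.
The Hessian is constant: H = [[0, -8, -6], [-8, 2, 6], [-6, 6, 0]].
Leading principal minors: Δ₁ = 0, Δ₂ = -64, Δ₃ = 504.
The minors fit neither the all-positive nor the alternating-sign pattern, so H is indefinite: a saddle point.

saddle point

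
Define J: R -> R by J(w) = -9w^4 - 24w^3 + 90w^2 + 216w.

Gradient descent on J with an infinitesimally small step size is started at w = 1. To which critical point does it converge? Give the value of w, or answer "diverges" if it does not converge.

-1

J'(w) = -36(w - 2)(w + 1)(w + 3), so J'(1) = 288.
Gradient descent moves in the -J' direction, i.e. w is decreasing.
The nearest critical point in that direction is w = -1, where J'' = 216 > 0 (a local minimum). The iterate converges there.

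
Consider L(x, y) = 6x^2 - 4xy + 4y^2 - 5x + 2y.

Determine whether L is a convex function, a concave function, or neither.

convex

L is quadratic, so its Hessian is the constant matrix H = [[12, -4], [-4, 8]].
det(H) = 80, tr(H) = 20.
det(H) > 0 and tr(H) > 0, so H is positive definite everywhere: convex.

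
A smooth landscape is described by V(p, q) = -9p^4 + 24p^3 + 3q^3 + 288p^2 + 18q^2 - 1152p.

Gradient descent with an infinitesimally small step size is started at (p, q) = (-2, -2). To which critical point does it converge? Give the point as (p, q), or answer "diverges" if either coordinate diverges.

V is separable, so gradient descent decouples: p follows -∂V/∂p, q follows -∂V/∂q.
∂V/∂p = -36(p - 4)(p - 2)(p + 4); at p=-2 this is -1728, so p increases.
∂V/∂q = 9q(q + 4); at q=-2 this is -36, so q increases.
p converges to its nearest critical value 2 (a local min of the p-part); q converges to 0. The iterate converges to (2, 0).

(2, 0)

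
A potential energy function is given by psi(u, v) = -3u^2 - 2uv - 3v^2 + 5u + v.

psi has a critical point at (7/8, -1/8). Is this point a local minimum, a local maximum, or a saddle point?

local maximum

The Hessian of psi is constant: H = [[-6, -2], [-2, -6]].
det(H) = (-6)·(-6) − (-2)² = 32.
det(H) > 0 and tr(H) = -12 < 0, so H is negative definite and the point is a local maximum.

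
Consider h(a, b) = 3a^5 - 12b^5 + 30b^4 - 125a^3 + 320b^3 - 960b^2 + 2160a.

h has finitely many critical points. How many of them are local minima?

h separates as a function of a plus a function of b, so ∇h=0 decouples.
∂h/∂a = 15(a - 4)(a - 3)(a + 3)(a + 4) = 0 at a ∈ {-4, -3, 3, 4}; ∂h/∂b = -60b(b - 4)(b - 2)(b + 4) = 0 at b ∈ {-4, 0, 2, 4}.
The Hessian is diagonal: diag(h_aa, h_bb). Second derivatives: h_aa(-4)=-840, h_aa(-3)=630, h_aa(3)=-630, h_aa(4)=840; h_bb(-4)=11520, h_bb(0)=-1920, h_bb(2)=1440, h_bb(4)=-3840.
Local minima occur where both diagonal entries positive: (-3, -4), (-3, 2), (4, -4), (4, 2). Count: 4.

4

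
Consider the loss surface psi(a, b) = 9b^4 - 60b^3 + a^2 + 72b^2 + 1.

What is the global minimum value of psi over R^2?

psi(a,b) separates as P(a) + Q(b) + 1, so its minimum is min P + min Q + 1.
P'(a) = 2a vanishes at a ∈ {0}; Q'(b) = 36b(b - 4)(b - 1) vanishes at b ∈ {0, 1, 4}.
Local minima of P (where P''>0): P(0)=0. Local minima of Q: Q(0)=0, Q(4)=-384.
So the global minimum of psi is P(0) + Q(4) + 1 = 0 − 384 + 1 = -383, attained at (0, 4).

-383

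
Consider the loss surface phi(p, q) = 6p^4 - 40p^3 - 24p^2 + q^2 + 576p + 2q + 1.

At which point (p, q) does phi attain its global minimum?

(-2, -1)

phi(p,q) separates as A(p) + B(q) + 1, so its minimum is min A + min B + 1.
A'(p) = 24(p - 4)(p - 3)(p + 2) vanishes at p ∈ {-2, 3, 4}; B'(q) = 2q + 2 vanishes at q ∈ {-1}.
Local minima of A (where A''>0): A(-2)=-832, A(4)=896. Local minima of B: B(-1)=-1.
So the global minimum of phi is A(-2) + B(-1) + 1 = -832 − 1 + 1 = -832, attained at (-2, -1).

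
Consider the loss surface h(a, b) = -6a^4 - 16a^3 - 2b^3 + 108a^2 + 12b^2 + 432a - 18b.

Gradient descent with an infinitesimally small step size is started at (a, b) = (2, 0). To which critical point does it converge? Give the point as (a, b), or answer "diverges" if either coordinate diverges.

(-2, 1)

h is separable, so gradient descent decouples: a follows -∂h/∂a, b follows -∂h/∂b.
∂h/∂a = -24(a - 3)(a + 2)(a + 3); at a=2 this is 480, so a decreases.
∂h/∂b = -6(b - 3)(b - 1); at b=0 this is -18, so b increases.
a converges to its nearest critical value -2 (a local min of the a-part); b converges to 1. The iterate converges to (-2, 1).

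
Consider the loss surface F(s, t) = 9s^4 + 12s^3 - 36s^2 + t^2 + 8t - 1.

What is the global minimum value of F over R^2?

-113

F(s,t) separates as P(s) + Q(t) − 1, so its minimum is min P + min Q − 1.
P'(s) = 36s(s - 1)(s + 2) vanishes at s ∈ {-2, 0, 1}; Q'(t) = 2(t + 4) vanishes at t ∈ {-4}.
Local minima of P (where P''>0): P(-2)=-96, P(1)=-15. Local minima of Q: Q(-4)=-16.
So the global minimum of F is P(-2) + Q(-4) − 1 = -96 − 16 − 1 = -113, attained at (-2, -4).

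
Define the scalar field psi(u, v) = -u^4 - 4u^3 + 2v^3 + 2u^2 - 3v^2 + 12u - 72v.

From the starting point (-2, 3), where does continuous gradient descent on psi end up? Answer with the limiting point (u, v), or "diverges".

(-1, 4)

psi is separable, so gradient descent decouples: u follows -∂psi/∂u, v follows -∂psi/∂v.
∂psi/∂u = -4(u - 1)(u + 1)(u + 3); at u=-2 this is -12, so u increases.
∂psi/∂v = 6(v - 4)(v + 3); at v=3 this is -36, so v increases.
u converges to its nearest critical value -1 (a local min of the u-part); v converges to 4. The iterate converges to (-1, 4).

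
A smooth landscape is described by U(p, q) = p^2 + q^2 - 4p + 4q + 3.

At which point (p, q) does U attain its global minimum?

U(p,q) separates as A(p) + B(q) + 3, so its minimum is min A + min B + 3.
A'(p) = 2p - 4 vanishes at p ∈ {2}; B'(q) = 2q + 4 vanishes at q ∈ {-2}.
Local minima of A (where A''>0): A(2)=-4. Local minima of B: B(-2)=-4.
So the global minimum of U is A(2) + B(-2) + 3 = -4 − 4 + 3 = -5, attained at (2, -2).

(2, -2)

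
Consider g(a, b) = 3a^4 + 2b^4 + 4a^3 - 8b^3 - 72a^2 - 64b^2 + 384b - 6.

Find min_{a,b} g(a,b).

-2182

g(a,b) separates as P(a) + Q(b) − 6, so its minimum is min P + min Q − 6.
P'(a) = 12a(a - 3)(a + 4) vanishes at a ∈ {-4, 0, 3}; Q'(b) = 8(b - 4)(b - 3)(b + 4) vanishes at b ∈ {-4, 3, 4}.
Local minima of P (where P''>0): P(-4)=-640, P(3)=-297. Local minima of Q: Q(-4)=-1536, Q(4)=512.
So the global minimum of g is P(-4) + Q(-4) − 6 = -640 − 1536 − 6 = -2182, attained at (-4, -4).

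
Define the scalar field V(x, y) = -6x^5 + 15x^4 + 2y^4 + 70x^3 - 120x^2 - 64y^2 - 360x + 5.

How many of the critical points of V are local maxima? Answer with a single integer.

2

V separates as a function of x plus a function of y, so ∇V=0 decouples.
∂V/∂x = -30(x - 3)(x - 2)(x + 1)(x + 2) = 0 at x ∈ {-2, -1, 2, 3}; ∂V/∂y = 8y(y - 4)(y + 4) = 0 at y ∈ {-4, 0, 4}.
The Hessian is diagonal: diag(V_xx, V_yy). Second derivatives: V_xx(-2)=600, V_xx(-1)=-360, V_xx(2)=360, V_xx(3)=-600; V_yy(-4)=256, V_yy(0)=-128, V_yy(4)=256.
Local maxima occur where both diagonal entries negative: (-1, 0), (3, 0). Count: 2.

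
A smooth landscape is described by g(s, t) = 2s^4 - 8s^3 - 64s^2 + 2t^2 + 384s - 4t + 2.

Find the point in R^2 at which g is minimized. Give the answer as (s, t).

g(s,t) separates as P(s) + Q(t) + 2, so its minimum is min P + min Q + 2.
P'(s) = 8(s - 4)(s - 3)(s + 4) vanishes at s ∈ {-4, 3, 4}; Q'(t) = 4(t - 1) vanishes at t ∈ {1}.
Local minima of P (where P''>0): P(-4)=-1536, P(4)=512. Local minima of Q: Q(1)=-2.
So the global minimum of g is P(-4) + Q(1) + 2 = -1536 − 2 + 2 = -1536, attained at (-4, 1).

(-4, 1)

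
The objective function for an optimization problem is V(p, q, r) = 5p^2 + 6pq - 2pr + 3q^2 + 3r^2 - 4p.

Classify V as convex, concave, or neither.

convex

V is quadratic, so its Hessian is the constant matrix H = [[10, 6, -2], [6, 6, 0], [-2, 0, 6]].
Leading principal minors: 10, 24, 120.
All positive ⇒ H ≻ 0 ⇒ convex.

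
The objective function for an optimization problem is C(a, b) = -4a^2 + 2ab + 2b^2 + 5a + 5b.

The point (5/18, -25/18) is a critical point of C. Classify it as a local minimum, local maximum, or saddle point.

The Hessian of C is constant: H = [[-8, 2], [2, 4]].
det(H) = (-8)·4 − 2² = -36.
Since det(H) < 0, H is indefinite and the critical point is a saddle point.

saddle point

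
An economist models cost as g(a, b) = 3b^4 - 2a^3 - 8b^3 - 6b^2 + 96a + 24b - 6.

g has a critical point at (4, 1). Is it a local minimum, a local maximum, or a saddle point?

local maximum

The mixed partial ∂²g/∂a∂b is 0, so the Hessian at any point is diag(g_aa, g_bb) = diag(-12a, 12(3b^2 - 4b - 1)).
At (4, 1): H = diag(-48, -24).
Both eigenvalues are negative, so H is negative definite: a local maximum.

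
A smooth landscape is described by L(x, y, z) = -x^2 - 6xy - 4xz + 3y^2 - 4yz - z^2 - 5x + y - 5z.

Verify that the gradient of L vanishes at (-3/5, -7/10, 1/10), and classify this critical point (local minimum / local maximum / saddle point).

∇L = (-2x - 6y - 4z - 5, -6x + 6y - 4z + 1, -4x - 4y - 2z - 5); substituting (-3/5, -7/10, 1/10) gives ∇L = (0, 0, 0), so (-3/5, -7/10, 1/10) is indeed a critical point.
The Hessian is constant: H = [[-2, -6, -4], [-6, 6, -4], [-4, -4, -2]].
Leading principal minors: Δ₁ = -2, Δ₂ = -48, Δ₃ = -160.
The minors fit neither the all-positive nor the alternating-sign pattern, so H is indefinite: a saddle point.

saddle point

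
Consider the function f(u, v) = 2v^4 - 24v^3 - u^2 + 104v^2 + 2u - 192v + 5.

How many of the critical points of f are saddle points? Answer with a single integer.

2

f separates as a function of u plus a function of v, so ∇f=0 decouples.
∂f/∂u = -2(u - 1) = 0 at u ∈ {1}; ∂f/∂v = 8(v - 4)(v - 3)(v - 2) = 0 at v ∈ {2, 3, 4}.
The Hessian is diagonal: diag(f_uu, f_vv). Second derivatives: f_uu(1)=-2; f_vv(2)=16, f_vv(3)=-8, f_vv(4)=16.
Saddle points occur where the two diagonal entries have opposite signs: (1, 2), (1, 4). Count: 2.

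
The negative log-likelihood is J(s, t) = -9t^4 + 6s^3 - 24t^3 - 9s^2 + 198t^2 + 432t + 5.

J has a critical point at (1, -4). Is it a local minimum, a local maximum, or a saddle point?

The mixed partial ∂²J/∂s∂t is 0, so the Hessian at any point is diag(J_ss, J_tt) = diag(18(2s - 1), 36(-3t^2 - 4t + 11)).
At (1, -4): H = diag(18, -756).
The eigenvalues have opposite signs, so H is indefinite: a saddle point.

saddle point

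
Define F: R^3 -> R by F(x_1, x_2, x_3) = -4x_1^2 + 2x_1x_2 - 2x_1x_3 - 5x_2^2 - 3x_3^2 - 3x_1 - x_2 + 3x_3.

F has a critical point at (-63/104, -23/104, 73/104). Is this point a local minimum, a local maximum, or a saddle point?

The Hessian is constant: H = [[-8, 2, -2], [2, -10, 0], [-2, 0, -6]].
Leading principal minors: Δ₁ = -8, Δ₂ = 76, Δ₃ = -416.
The minors alternate sign starting negative (−, +, −), so H is negative definite: a local maximum.

local maximum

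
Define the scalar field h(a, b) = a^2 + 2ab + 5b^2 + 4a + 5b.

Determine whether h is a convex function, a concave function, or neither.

convex

h is quadratic, so its Hessian is the constant matrix H = [[2, 2], [2, 10]].
det(H) = 16, tr(H) = 12.
det(H) > 0 and tr(H) > 0, so H is positive definite everywhere: convex.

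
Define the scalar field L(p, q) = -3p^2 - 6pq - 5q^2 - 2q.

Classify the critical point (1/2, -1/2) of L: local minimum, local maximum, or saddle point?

The Hessian of L is constant: H = [[-6, -6], [-6, -10]].
det(H) = (-6)·(-10) − (-6)² = 24.
det(H) > 0 and tr(H) = -16 < 0, so H is negative definite and the point is a local maximum.

local maximum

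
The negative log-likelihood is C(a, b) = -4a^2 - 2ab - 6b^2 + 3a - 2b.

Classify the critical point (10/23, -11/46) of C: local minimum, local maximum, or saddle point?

The Hessian of C is constant: H = [[-8, -2], [-2, -12]].
det(H) = (-8)·(-12) − (-2)² = 92.
det(H) > 0 and tr(H) = -20 < 0, so H is negative definite and the point is a local maximum.

local maximum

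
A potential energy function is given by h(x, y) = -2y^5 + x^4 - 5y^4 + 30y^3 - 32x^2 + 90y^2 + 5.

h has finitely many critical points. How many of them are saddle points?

6

h separates as a function of x plus a function of y, so ∇h=0 decouples.
∂h/∂x = 4x(x - 4)(x + 4) = 0 at x ∈ {-4, 0, 4}; ∂h/∂y = -10y(y - 3)(y + 2)(y + 3) = 0 at y ∈ {-3, -2, 0, 3}.
The Hessian is diagonal: diag(h_xx, h_yy). Second derivatives: h_xx(-4)=128, h_xx(0)=-64, h_xx(4)=128; h_yy(-3)=180, h_yy(-2)=-100, h_yy(0)=180, h_yy(3)=-900.
Saddle points occur where the two diagonal entries have opposite signs: (-4, -2), (-4, 3), (0, -3), (0, 0), (4, -2), (4, 3). Count: 6.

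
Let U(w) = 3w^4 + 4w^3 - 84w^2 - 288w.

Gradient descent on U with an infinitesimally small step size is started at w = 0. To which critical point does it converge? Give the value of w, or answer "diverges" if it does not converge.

U'(w) = 12(w - 4)(w + 2)(w + 3), so U'(0) = -288.
Gradient descent moves in the -U' direction, i.e. w is increasing.
The nearest critical point in that direction is w = 4, where U'' = 504 > 0 (a local minimum). The iterate converges there.

4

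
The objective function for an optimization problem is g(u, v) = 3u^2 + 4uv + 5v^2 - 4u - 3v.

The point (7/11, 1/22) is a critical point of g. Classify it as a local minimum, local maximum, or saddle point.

The Hessian of g is constant: H = [[6, 4], [4, 10]].
det(H) = 6·10 − 4² = 44.
det(H) > 0 and tr(H) = 16 > 0, so H is positive definite and the point is a local minimum.

local minimum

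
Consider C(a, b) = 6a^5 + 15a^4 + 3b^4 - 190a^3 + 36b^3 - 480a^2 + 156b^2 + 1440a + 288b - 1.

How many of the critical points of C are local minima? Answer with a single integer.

4

C separates as a function of a plus a function of b, so ∇C=0 decouples.
∂C/∂a = 30(a - 4)(a - 1)(a + 3)(a + 4) = 0 at a ∈ {-4, -3, 1, 4}; ∂C/∂b = 12(b + 2)(b + 3)(b + 4) = 0 at b ∈ {-4, -3, -2}.
The Hessian is diagonal: diag(C_aa, C_bb). Second derivatives: C_aa(-4)=-1200, C_aa(-3)=840, C_aa(1)=-1800, C_aa(4)=5040; C_bb(-4)=24, C_bb(-3)=-12, C_bb(-2)=24.
Local minima occur where both diagonal entries positive: (-3, -4), (-3, -2), (4, -4), (4, -2). Count: 4.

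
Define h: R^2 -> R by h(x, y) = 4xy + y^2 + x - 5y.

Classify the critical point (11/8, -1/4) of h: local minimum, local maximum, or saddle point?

The Hessian of h is constant: H = [[0, 4], [4, 2]].
det(H) = 0·2 − 4² = -16.
Since det(H) < 0, H is indefinite and the critical point is a saddle point.

saddle point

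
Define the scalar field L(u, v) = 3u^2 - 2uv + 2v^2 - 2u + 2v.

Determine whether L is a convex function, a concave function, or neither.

convex

L is quadratic, so its Hessian is the constant matrix H = [[6, -2], [-2, 4]].
det(H) = 20, tr(H) = 10.
det(H) > 0 and tr(H) > 0, so H is positive definite everywhere: convex.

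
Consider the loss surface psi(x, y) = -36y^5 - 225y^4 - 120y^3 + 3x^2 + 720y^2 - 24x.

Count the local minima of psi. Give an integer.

psi separates as a function of x plus a function of y, so ∇psi=0 decouples.
∂psi/∂x = 6(x - 4) = 0 at x ∈ {4}; ∂psi/∂y = -180y(y - 1)(y + 2)(y + 4) = 0 at y ∈ {-4, -2, 0, 1}.
The Hessian is diagonal: diag(psi_xx, psi_yy). Second derivatives: psi_xx(4)=6; psi_yy(-4)=7200, psi_yy(-2)=-2160, psi_yy(0)=1440, psi_yy(1)=-2700.
Local minima occur where both diagonal entries positive: (4, -4), (4, 0). Count: 2.

2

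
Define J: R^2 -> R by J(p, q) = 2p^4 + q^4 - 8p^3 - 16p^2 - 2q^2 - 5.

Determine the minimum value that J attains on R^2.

J(p,q) separates as A(p) + B(q) − 5, so its minimum is min A + min B − 5.
A'(p) = 8p(p - 4)(p + 1) vanishes at p ∈ {-1, 0, 4}; B'(q) = 4q(q - 1)(q + 1) vanishes at q ∈ {-1, 0, 1}.
Local minima of A (where A''>0): A(-1)=-6, A(4)=-256. Local minima of B: B(-1)=-1, B(1)=-1.
So the global minimum of J is A(4) + B(-1) − 5 = -256 − 1 − 5 = -262, attained at (4, -1).

-262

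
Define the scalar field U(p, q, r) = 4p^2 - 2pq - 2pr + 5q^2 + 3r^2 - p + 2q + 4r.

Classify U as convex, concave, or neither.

convex

U is quadratic, so its Hessian is the constant matrix H = [[8, -2, -2], [-2, 10, 0], [-2, 0, 6]].
Leading principal minors: 8, 76, 416.
All positive ⇒ H ≻ 0 ⇒ convex.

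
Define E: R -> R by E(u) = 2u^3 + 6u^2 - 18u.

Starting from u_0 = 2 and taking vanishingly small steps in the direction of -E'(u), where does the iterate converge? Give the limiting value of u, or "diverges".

E'(u) = 6(u - 1)(u + 3), so E'(2) = 30.
Gradient descent moves in the -E' direction, i.e. u is decreasing.
The nearest critical point in that direction is u = 1, where E'' = 24 > 0 (a local minimum). The iterate converges there.

1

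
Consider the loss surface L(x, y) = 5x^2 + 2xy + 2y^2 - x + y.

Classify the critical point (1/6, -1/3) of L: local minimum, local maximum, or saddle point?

local minimum

The Hessian of L is constant: H = [[10, 2], [2, 4]].
det(H) = 10·4 − 2² = 36.
det(H) > 0 and tr(H) = 14 > 0, so H is positive definite and the point is a local minimum.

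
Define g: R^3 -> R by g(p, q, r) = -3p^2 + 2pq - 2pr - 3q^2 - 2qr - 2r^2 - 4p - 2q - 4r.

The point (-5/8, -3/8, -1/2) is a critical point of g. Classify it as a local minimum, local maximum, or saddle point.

The Hessian is constant: H = [[-6, 2, -2], [2, -6, -2], [-2, -2, -4]].
Leading principal minors: Δ₁ = -6, Δ₂ = 32, Δ₃ = -64.
The minors alternate sign starting negative (−, +, −), so H is negative definite: a local maximum.

local maximum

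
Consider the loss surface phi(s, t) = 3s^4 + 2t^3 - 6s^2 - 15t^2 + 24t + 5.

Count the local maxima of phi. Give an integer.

phi separates as a function of s plus a function of t, so ∇phi=0 decouples.
∂phi/∂s = 12s(s - 1)(s + 1) = 0 at s ∈ {-1, 0, 1}; ∂phi/∂t = 6(t - 4)(t - 1) = 0 at t ∈ {1, 4}.
The Hessian is diagonal: diag(phi_ss, phi_tt). Second derivatives: phi_ss(-1)=24, phi_ss(0)=-12, phi_ss(1)=24; phi_tt(1)=-18, phi_tt(4)=18.
Local maxima occur where both diagonal entries negative: (0, 1). Count: 1.

1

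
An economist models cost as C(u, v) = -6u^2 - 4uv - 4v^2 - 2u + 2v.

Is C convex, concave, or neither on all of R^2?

C is quadratic, so its Hessian is the constant matrix H = [[-12, -4], [-4, -8]].
det(H) = 80, tr(H) = -20.
det(H) > 0 and tr(H) < 0, so H is negative definite everywhere: concave.

concave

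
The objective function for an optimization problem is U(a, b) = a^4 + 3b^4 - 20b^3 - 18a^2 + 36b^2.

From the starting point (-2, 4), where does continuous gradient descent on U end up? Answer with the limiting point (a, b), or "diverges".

U is separable, so gradient descent decouples: a follows -∂U/∂a, b follows -∂U/∂b.
∂U/∂a = 4a(a - 3)(a + 3); at a=-2 this is 40, so a decreases.
∂U/∂b = 12b(b - 3)(b - 2); at b=4 this is 96, so b decreases.
a converges to its nearest critical value -3 (a local min of the a-part); b converges to 3. The iterate converges to (-3, 3).

(-3, 3)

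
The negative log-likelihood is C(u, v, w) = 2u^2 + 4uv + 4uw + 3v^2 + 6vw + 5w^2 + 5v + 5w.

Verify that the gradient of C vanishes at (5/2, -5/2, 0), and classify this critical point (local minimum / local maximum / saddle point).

∇C = (4u + 4v + 4w, 4u + 6v + 6w + 5, 4u + 6v + 10w + 5); substituting (5/2, -5/2, 0) gives ∇C = (0, 0, 0), so (5/2, -5/2, 0) is indeed a critical point.
The Hessian is constant: H = [[4, 4, 4], [4, 6, 6], [4, 6, 10]].
Leading principal minors: Δ₁ = 4, Δ₂ = 8, Δ₃ = 32.
All leading minors are positive, so H is positive definite: a local minimum.

local minimum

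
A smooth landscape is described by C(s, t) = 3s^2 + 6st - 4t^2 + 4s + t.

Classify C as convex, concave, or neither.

neither

C is quadratic, so its Hessian is the constant matrix H = [[6, 6], [6, -8]].
det(H) = -84, tr(H) = -2.
det(H) < 0, so H is indefinite: neither convex nor concave.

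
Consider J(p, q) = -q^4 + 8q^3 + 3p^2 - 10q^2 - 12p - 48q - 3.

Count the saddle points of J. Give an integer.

J separates as a function of p plus a function of q, so ∇J=0 decouples.
∂J/∂p = 6(p - 2) = 0 at p ∈ {2}; ∂J/∂q = -4(q - 4)(q - 3)(q + 1) = 0 at q ∈ {-1, 3, 4}.
The Hessian is diagonal: diag(J_pp, J_qq). Second derivatives: J_pp(2)=6; J_qq(-1)=-80, J_qq(3)=16, J_qq(4)=-20.
Saddle points occur where the two diagonal entries have opposite signs: (2, -1), (2, 4). Count: 2.

2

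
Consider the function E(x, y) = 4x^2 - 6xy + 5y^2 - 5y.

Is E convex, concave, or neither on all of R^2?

convex

E is quadratic, so its Hessian is the constant matrix H = [[8, -6], [-6, 10]].
det(H) = 44, tr(H) = 18.
det(H) > 0 and tr(H) > 0, so H is positive definite everywhere: convex.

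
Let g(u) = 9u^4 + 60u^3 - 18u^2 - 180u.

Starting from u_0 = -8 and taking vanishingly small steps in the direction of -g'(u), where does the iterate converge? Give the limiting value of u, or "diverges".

-5

g'(u) = 36(u - 1)(u + 1)(u + 5), so g'(-8) = -6804.
Gradient descent moves in the -g' direction, i.e. u is increasing.
The nearest critical point in that direction is u = -5, where g'' = 864 > 0 (a local minimum). The iterate converges there.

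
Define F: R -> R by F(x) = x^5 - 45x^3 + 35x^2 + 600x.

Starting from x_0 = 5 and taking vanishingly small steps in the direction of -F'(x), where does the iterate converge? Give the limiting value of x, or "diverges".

F'(x) = 5(x - 4)(x - 3)(x + 2)(x + 5), so F'(5) = 700.
Gradient descent moves in the -F' direction, i.e. x is decreasing.
The nearest critical point in that direction is x = 4, where F'' = 270 > 0 (a local minimum). The iterate converges there.

4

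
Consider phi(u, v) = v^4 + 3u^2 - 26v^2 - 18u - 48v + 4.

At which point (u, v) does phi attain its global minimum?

(3, 4)

phi(u,v) separates as P(u) + Q(v) + 4, so its minimum is min P + min Q + 4.
P'(u) = 6u - 18 vanishes at u ∈ {3}; Q'(v) = 4(v - 4)(v + 1)(v + 3) vanishes at v ∈ {-3, -1, 4}.
Local minima of P (where P''>0): P(3)=-27. Local minima of Q: Q(-3)=-9, Q(4)=-352.
So the global minimum of phi is P(3) + Q(4) + 4 = -27 − 352 + 4 = -375, attained at (3, 4).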